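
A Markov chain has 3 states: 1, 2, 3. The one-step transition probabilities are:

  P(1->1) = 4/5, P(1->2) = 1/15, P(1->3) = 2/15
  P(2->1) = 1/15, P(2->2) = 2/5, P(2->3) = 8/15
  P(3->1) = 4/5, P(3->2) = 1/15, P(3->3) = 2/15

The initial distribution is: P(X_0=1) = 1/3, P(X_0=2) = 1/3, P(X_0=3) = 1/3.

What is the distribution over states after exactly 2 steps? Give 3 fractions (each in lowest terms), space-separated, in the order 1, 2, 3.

Propagating the distribution step by step (d_{t+1} = d_t * P):
d_0 = (1=1/3, 2=1/3, 3=1/3)
  d_1[1] = 1/3*4/5 + 1/3*1/15 + 1/3*4/5 = 5/9
  d_1[2] = 1/3*1/15 + 1/3*2/5 + 1/3*1/15 = 8/45
  d_1[3] = 1/3*2/15 + 1/3*8/15 + 1/3*2/15 = 4/15
d_1 = (1=5/9, 2=8/45, 3=4/15)
  d_2[1] = 5/9*4/5 + 8/45*1/15 + 4/15*4/5 = 452/675
  d_2[2] = 5/9*1/15 + 8/45*2/5 + 4/15*1/15 = 17/135
  d_2[3] = 5/9*2/15 + 8/45*8/15 + 4/15*2/15 = 46/225
d_2 = (1=452/675, 2=17/135, 3=46/225)

Answer: 452/675 17/135 46/225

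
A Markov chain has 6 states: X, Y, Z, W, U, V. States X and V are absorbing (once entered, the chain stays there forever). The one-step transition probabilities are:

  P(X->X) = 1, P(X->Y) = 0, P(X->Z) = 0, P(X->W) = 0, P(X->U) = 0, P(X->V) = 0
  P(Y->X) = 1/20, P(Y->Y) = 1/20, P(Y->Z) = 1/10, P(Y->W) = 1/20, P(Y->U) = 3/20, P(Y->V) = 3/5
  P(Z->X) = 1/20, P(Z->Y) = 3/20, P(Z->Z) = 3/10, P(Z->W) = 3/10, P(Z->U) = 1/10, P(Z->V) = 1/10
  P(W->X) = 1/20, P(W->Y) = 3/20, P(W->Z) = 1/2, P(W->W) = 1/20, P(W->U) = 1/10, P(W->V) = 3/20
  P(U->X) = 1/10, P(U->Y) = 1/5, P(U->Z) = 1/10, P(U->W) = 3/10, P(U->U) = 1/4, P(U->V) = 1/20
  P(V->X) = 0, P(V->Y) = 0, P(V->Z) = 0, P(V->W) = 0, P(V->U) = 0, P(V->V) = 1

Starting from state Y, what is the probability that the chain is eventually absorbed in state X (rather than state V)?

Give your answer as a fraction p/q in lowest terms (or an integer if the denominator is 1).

Let a_i = P(absorbed in X | start in state i).
Boundary conditions: a_X = 1, a_V = 0.
For each transient state i, a_i = sum_j P(i->j) * a_j:
  a_Y = 1/20*a_X + 1/20*a_Y + 1/10*a_Z + 1/20*a_W + 3/20*a_U + 3/5*a_V
  a_Z = 1/20*a_X + 3/20*a_Y + 3/10*a_Z + 3/10*a_W + 1/10*a_U + 1/10*a_V
  a_W = 1/20*a_X + 3/20*a_Y + 1/2*a_Z + 1/20*a_W + 1/10*a_U + 3/20*a_V
  a_U = 1/10*a_X + 1/5*a_Y + 1/10*a_Z + 3/10*a_W + 1/4*a_U + 1/20*a_V

Substituting a_X = 1 and a_V = 0, rearrange to (I - Q) a = r where r[i] = P(i -> X):
  [19/20, -1/10, -1/20, -3/20] . (a_Y, a_Z, a_W, a_U) = 1/20
  [-3/20, 7/10, -3/10, -1/10] . (a_Y, a_Z, a_W, a_U) = 1/20
  [-3/20, -1/2, 19/20, -1/10] . (a_Y, a_Z, a_W, a_U) = 1/20
  [-1/5, -1/10, -3/10, 3/4] . (a_Y, a_Z, a_W, a_U) = 1/10

Solving yields:
  a_Y = 2963/21599
  a_Z = 5250/21599
  a_W = 5040/21599
  a_U = 6386/21599

Starting state is Y, so the absorption probability is a_Y = 2963/21599.

Answer: 2963/21599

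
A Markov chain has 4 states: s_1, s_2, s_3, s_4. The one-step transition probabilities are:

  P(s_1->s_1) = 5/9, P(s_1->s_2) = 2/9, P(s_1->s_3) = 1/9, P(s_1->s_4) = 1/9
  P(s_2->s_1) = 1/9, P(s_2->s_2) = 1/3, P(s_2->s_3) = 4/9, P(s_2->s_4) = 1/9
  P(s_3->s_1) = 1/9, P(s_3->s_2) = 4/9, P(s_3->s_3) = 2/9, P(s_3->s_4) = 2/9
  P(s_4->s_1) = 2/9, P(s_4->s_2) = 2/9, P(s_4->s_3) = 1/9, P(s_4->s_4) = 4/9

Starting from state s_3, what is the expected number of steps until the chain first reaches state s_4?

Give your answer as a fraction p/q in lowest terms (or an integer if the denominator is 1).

Answer: 25/4

Derivation:
Let h_i = expected steps to first reach s_4 from state i.
Boundary: h_s_4 = 0.
First-step equations for the other states:
  h_s_1 = 1 + 5/9*h_s_1 + 2/9*h_s_2 + 1/9*h_s_3 + 1/9*h_s_4
  h_s_2 = 1 + 1/9*h_s_1 + 1/3*h_s_2 + 4/9*h_s_3 + 1/9*h_s_4
  h_s_3 = 1 + 1/9*h_s_1 + 4/9*h_s_2 + 2/9*h_s_3 + 2/9*h_s_4

Substituting h_s_4 = 0 and rearranging gives the linear system (I - Q) h = 1:
  [4/9, -2/9, -1/9] . (h_s_1, h_s_2, h_s_3) = 1
  [-1/9, 2/3, -4/9] . (h_s_1, h_s_2, h_s_3) = 1
  [-1/9, -4/9, 7/9] . (h_s_1, h_s_2, h_s_3) = 1

Solving yields:
  h_s_1 = 29/4
  h_s_2 = 55/8
  h_s_3 = 25/4

Starting state is s_3, so the expected hitting time is h_s_3 = 25/4.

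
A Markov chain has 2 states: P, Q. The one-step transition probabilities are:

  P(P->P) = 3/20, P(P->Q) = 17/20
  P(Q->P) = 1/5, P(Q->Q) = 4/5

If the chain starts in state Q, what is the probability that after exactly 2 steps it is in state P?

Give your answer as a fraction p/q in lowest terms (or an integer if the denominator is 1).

Answer: 19/100

Derivation:
Computing P^2 by repeated multiplication:
P^1 =
  P: [3/20, 17/20]
  Q: [1/5, 4/5]
P^2 =
  P: [77/400, 323/400]
  Q: [19/100, 81/100]

(P^2)[Q -> P] = 19/100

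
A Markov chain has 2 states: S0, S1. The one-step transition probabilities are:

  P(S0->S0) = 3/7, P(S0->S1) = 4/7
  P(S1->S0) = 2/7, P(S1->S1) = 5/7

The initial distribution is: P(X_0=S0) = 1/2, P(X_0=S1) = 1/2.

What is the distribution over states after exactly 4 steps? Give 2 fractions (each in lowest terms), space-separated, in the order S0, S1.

Propagating the distribution step by step (d_{t+1} = d_t * P):
d_0 = (S0=1/2, S1=1/2)
  d_1[S0] = 1/2*3/7 + 1/2*2/7 = 5/14
  d_1[S1] = 1/2*4/7 + 1/2*5/7 = 9/14
d_1 = (S0=5/14, S1=9/14)
  d_2[S0] = 5/14*3/7 + 9/14*2/7 = 33/98
  d_2[S1] = 5/14*4/7 + 9/14*5/7 = 65/98
d_2 = (S0=33/98, S1=65/98)
  d_3[S0] = 33/98*3/7 + 65/98*2/7 = 229/686
  d_3[S1] = 33/98*4/7 + 65/98*5/7 = 457/686
d_3 = (S0=229/686, S1=457/686)
  d_4[S0] = 229/686*3/7 + 457/686*2/7 = 1601/4802
  d_4[S1] = 229/686*4/7 + 457/686*5/7 = 3201/4802
d_4 = (S0=1601/4802, S1=3201/4802)

Answer: 1601/4802 3201/4802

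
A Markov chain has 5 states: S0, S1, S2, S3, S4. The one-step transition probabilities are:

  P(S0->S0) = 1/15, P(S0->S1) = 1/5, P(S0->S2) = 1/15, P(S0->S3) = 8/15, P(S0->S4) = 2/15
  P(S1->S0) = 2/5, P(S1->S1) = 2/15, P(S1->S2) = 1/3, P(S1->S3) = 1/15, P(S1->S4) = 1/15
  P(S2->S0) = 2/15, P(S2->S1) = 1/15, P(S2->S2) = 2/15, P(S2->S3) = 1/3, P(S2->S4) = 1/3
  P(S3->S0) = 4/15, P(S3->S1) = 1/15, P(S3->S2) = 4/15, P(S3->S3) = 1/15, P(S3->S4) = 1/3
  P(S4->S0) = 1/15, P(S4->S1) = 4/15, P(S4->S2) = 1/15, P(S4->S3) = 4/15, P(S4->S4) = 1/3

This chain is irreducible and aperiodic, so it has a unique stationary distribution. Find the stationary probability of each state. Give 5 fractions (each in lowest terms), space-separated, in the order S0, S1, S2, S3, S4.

Answer: 1885/10613 3225/21226 3555/21226 7822/31839 8192/31839

Derivation:
The stationary distribution satisfies pi = pi * P, i.e.:
  pi_S0 = 1/15*pi_S0 + 2/5*pi_S1 + 2/15*pi_S2 + 4/15*pi_S3 + 1/15*pi_S4
  pi_S1 = 1/5*pi_S0 + 2/15*pi_S1 + 1/15*pi_S2 + 1/15*pi_S3 + 4/15*pi_S4
  pi_S2 = 1/15*pi_S0 + 1/3*pi_S1 + 2/15*pi_S2 + 4/15*pi_S3 + 1/15*pi_S4
  pi_S3 = 8/15*pi_S0 + 1/15*pi_S1 + 1/3*pi_S2 + 1/15*pi_S3 + 4/15*pi_S4
  pi_S4 = 2/15*pi_S0 + 1/15*pi_S1 + 1/3*pi_S2 + 1/3*pi_S3 + 1/3*pi_S4
with normalization: pi_S0 + pi_S1 + pi_S2 + pi_S3 + pi_S4 = 1.

Using the first 4 balance equations plus normalization, the linear system A*pi = b is:
  [-14/15, 2/5, 2/15, 4/15, 1/15] . pi = 0
  [1/5, -13/15, 1/15, 1/15, 4/15] . pi = 0
  [1/15, 1/3, -13/15, 4/15, 1/15] . pi = 0
  [8/15, 1/15, 1/3, -14/15, 4/15] . pi = 0
  [1, 1, 1, 1, 1] . pi = 1

Solving yields:
  pi_S0 = 1885/10613
  pi_S1 = 3225/21226
  pi_S2 = 3555/21226
  pi_S3 = 7822/31839
  pi_S4 = 8192/31839

Verification (pi * P):
  1885/10613*1/15 + 3225/21226*2/5 + 3555/21226*2/15 + 7822/31839*4/15 + 8192/31839*1/15 = 1885/10613 = pi_S0  (ok)
  1885/10613*1/5 + 3225/21226*2/15 + 3555/21226*1/15 + 7822/31839*1/15 + 8192/31839*4/15 = 3225/21226 = pi_S1  (ok)
  1885/10613*1/15 + 3225/21226*1/3 + 3555/21226*2/15 + 7822/31839*4/15 + 8192/31839*1/15 = 3555/21226 = pi_S2  (ok)
  1885/10613*8/15 + 3225/21226*1/15 + 3555/21226*1/3 + 7822/31839*1/15 + 8192/31839*4/15 = 7822/31839 = pi_S3  (ok)
  1885/10613*2/15 + 3225/21226*1/15 + 3555/21226*1/3 + 7822/31839*1/3 + 8192/31839*1/3 = 8192/31839 = pi_S4  (ok)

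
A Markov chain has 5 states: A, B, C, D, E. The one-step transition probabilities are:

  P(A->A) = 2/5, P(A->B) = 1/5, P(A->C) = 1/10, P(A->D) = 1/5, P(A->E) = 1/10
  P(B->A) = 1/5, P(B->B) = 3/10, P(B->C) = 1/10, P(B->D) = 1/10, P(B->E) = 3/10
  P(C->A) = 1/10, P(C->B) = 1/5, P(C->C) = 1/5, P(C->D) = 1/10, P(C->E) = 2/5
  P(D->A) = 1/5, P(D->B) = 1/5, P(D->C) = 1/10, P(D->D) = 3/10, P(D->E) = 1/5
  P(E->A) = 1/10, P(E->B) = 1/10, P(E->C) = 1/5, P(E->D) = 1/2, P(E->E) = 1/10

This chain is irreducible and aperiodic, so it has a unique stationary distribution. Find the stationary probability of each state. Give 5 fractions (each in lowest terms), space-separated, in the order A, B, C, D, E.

The stationary distribution satisfies pi = pi * P, i.e.:
  pi_A = 2/5*pi_A + 1/5*pi_B + 1/10*pi_C + 1/5*pi_D + 1/10*pi_E
  pi_B = 1/5*pi_A + 3/10*pi_B + 1/5*pi_C + 1/5*pi_D + 1/10*pi_E
  pi_C = 1/10*pi_A + 1/10*pi_B + 1/5*pi_C + 1/10*pi_D + 1/5*pi_E
  pi_D = 1/5*pi_A + 1/10*pi_B + 1/10*pi_C + 3/10*pi_D + 1/2*pi_E
  pi_E = 1/10*pi_A + 3/10*pi_B + 2/5*pi_C + 1/5*pi_D + 1/10*pi_E
with normalization: pi_A + pi_B + pi_C + pi_D + pi_E = 1.

Using the first 4 balance equations plus normalization, the linear system A*pi = b is:
  [-3/5, 1/5, 1/10, 1/5, 1/10] . pi = 0
  [1/5, -7/10, 1/5, 1/5, 1/10] . pi = 0
  [1/10, 1/10, -4/5, 1/10, 1/5] . pi = 0
  [1/5, 1/10, 1/10, -7/10, 1/2] . pi = 0
  [1, 1, 1, 1, 1] . pi = 1

Solving yields:
  pi_A = 241/1161
  pi_B = 463/2322
  pi_C = 311/2322
  pi_D = 589/2322
  pi_E = 53/258

Verification (pi * P):
  241/1161*2/5 + 463/2322*1/5 + 311/2322*1/10 + 589/2322*1/5 + 53/258*1/10 = 241/1161 = pi_A  (ok)
  241/1161*1/5 + 463/2322*3/10 + 311/2322*1/5 + 589/2322*1/5 + 53/258*1/10 = 463/2322 = pi_B  (ok)
  241/1161*1/10 + 463/2322*1/10 + 311/2322*1/5 + 589/2322*1/10 + 53/258*1/5 = 311/2322 = pi_C  (ok)
  241/1161*1/5 + 463/2322*1/10 + 311/2322*1/10 + 589/2322*3/10 + 53/258*1/2 = 589/2322 = pi_D  (ok)
  241/1161*1/10 + 463/2322*3/10 + 311/2322*2/5 + 589/2322*1/5 + 53/258*1/10 = 53/258 = pi_E  (ok)

Answer: 241/1161 463/2322 311/2322 589/2322 53/258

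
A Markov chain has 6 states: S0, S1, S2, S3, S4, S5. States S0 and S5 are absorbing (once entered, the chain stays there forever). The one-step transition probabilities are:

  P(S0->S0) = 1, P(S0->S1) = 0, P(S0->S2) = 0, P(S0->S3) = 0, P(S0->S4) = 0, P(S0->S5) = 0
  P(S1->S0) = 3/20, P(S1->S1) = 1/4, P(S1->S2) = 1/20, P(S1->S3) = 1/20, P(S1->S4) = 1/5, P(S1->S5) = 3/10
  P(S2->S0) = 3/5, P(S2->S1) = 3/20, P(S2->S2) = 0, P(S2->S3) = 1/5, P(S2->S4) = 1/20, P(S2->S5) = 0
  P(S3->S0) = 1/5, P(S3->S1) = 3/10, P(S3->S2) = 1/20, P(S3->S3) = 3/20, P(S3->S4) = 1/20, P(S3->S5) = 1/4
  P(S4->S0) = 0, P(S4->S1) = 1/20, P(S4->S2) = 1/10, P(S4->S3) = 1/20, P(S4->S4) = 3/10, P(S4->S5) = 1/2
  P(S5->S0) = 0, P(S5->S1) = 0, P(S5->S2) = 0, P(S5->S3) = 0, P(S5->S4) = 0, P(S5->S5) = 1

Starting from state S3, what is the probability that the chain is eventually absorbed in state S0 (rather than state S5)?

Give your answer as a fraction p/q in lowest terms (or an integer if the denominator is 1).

Let a_i = P(absorbed in S0 | start in state i).
Boundary conditions: a_S0 = 1, a_S5 = 0.
For each transient state i, a_i = sum_j P(i->j) * a_j:
  a_S1 = 3/20*a_S0 + 1/4*a_S1 + 1/20*a_S2 + 1/20*a_S3 + 1/5*a_S4 + 3/10*a_S5
  a_S2 = 3/5*a_S0 + 3/20*a_S1 + 0*a_S2 + 1/5*a_S3 + 1/20*a_S4 + 0*a_S5
  a_S3 = 1/5*a_S0 + 3/10*a_S1 + 1/20*a_S2 + 3/20*a_S3 + 1/20*a_S4 + 1/4*a_S5
  a_S4 = 0*a_S0 + 1/20*a_S1 + 1/10*a_S2 + 1/20*a_S3 + 3/10*a_S4 + 1/2*a_S5

Substituting a_S0 = 1 and a_S5 = 0, rearrange to (I - Q) a = r where r[i] = P(i -> S0):
  [3/4, -1/20, -1/20, -1/5] . (a_S1, a_S2, a_S3, a_S4) = 3/20
  [-3/20, 1, -1/5, -1/20] . (a_S1, a_S2, a_S3, a_S4) = 3/5
  [-3/10, -1/20, 17/20, -1/20] . (a_S1, a_S2, a_S3, a_S4) = 1/5
  [-1/20, -1/10, -1/20, 7/10] . (a_S1, a_S2, a_S3, a_S4) = 0

Solving yields:
  a_S1 = 6809/21456
  a_S2 = 7889/10728
  a_S3 = 953/2384
  a_S4 = 3353/21456

Starting state is S3, so the absorption probability is a_S3 = 953/2384.

Answer: 953/2384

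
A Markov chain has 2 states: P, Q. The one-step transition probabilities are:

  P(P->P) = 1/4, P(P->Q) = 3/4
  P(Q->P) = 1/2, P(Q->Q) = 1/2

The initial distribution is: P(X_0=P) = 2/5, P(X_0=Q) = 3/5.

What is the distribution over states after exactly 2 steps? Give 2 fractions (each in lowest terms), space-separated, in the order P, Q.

Answer: 2/5 3/5

Derivation:
Propagating the distribution step by step (d_{t+1} = d_t * P):
d_0 = (P=2/5, Q=3/5)
  d_1[P] = 2/5*1/4 + 3/5*1/2 = 2/5
  d_1[Q] = 2/5*3/4 + 3/5*1/2 = 3/5
d_1 = (P=2/5, Q=3/5)
  d_2[P] = 2/5*1/4 + 3/5*1/2 = 2/5
  d_2[Q] = 2/5*3/4 + 3/5*1/2 = 3/5
d_2 = (P=2/5, Q=3/5)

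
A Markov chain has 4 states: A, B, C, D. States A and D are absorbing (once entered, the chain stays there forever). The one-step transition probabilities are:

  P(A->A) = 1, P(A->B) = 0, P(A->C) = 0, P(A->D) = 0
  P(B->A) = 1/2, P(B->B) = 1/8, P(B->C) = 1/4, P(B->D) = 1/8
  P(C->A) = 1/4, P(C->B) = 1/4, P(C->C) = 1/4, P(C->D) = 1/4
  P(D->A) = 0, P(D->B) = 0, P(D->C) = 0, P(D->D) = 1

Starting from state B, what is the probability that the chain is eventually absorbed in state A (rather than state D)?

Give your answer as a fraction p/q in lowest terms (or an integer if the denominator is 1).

Answer: 14/19

Derivation:
Let a_i = P(absorbed in A | start in state i).
Boundary conditions: a_A = 1, a_D = 0.
For each transient state i, a_i = sum_j P(i->j) * a_j:
  a_B = 1/2*a_A + 1/8*a_B + 1/4*a_C + 1/8*a_D
  a_C = 1/4*a_A + 1/4*a_B + 1/4*a_C + 1/4*a_D

Substituting a_A = 1 and a_D = 0, rearrange to (I - Q) a = r where r[i] = P(i -> A):
  [7/8, -1/4] . (a_B, a_C) = 1/2
  [-1/4, 3/4] . (a_B, a_C) = 1/4

Solving yields:
  a_B = 14/19
  a_C = 11/19

Starting state is B, so the absorption probability is a_B = 14/19.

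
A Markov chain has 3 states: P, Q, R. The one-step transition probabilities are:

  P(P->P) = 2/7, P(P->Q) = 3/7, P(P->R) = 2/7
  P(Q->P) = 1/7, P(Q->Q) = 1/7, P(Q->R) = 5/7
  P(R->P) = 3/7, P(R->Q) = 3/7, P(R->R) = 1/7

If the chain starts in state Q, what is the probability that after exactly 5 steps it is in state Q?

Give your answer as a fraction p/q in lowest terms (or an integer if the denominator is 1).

Answer: 5581/16807

Derivation:
Computing P^5 by repeated multiplication:
P^1 =
  P: [2/7, 3/7, 2/7]
  Q: [1/7, 1/7, 5/7]
  R: [3/7, 3/7, 1/7]
P^2 =
  P: [13/49, 15/49, 3/7]
  Q: [18/49, 19/49, 12/49]
  R: [12/49, 15/49, 22/49]
P^3 =
  P: [104/343, 117/343, 122/343]
  Q: [13/49, 109/343, 143/343]
  R: [15/49, 117/343, 121/343]
P^4 =
  P: [691/2401, 795/2401, 915/2401]
  Q: [720/2401, 811/2401, 870/2401]
  R: [690/2401, 795/2401, 916/2401]
P^5 =
  P: [4922/16807, 5613/16807, 128/343]
  Q: [4861/16807, 5581/16807, 6365/16807]
  R: [4923/16807, 5613/16807, 6271/16807]

(P^5)[Q -> Q] = 5581/16807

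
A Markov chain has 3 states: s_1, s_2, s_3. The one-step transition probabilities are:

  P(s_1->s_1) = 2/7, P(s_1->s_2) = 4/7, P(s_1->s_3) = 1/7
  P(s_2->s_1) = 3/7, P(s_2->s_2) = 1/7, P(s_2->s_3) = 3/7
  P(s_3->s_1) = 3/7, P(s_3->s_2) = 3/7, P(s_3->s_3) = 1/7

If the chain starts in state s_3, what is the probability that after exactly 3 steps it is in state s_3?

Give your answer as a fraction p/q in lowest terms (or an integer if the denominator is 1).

Answer: 85/343

Derivation:
Computing P^3 by repeated multiplication:
P^1 =
  s_1: [2/7, 4/7, 1/7]
  s_2: [3/7, 1/7, 3/7]
  s_3: [3/7, 3/7, 1/7]
P^2 =
  s_1: [19/49, 15/49, 15/49]
  s_2: [18/49, 22/49, 9/49]
  s_3: [18/49, 18/49, 13/49]
P^3 =
  s_1: [128/343, 136/343, 79/343]
  s_2: [129/343, 121/343, 93/343]
  s_3: [129/343, 129/343, 85/343]

(P^3)[s_3 -> s_3] = 85/343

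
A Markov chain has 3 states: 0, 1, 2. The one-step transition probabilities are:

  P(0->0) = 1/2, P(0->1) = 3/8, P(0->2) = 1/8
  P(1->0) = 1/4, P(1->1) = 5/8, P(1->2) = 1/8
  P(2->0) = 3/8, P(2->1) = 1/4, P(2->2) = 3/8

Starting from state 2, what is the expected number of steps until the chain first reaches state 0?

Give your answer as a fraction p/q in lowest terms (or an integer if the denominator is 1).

Answer: 40/13

Derivation:
Let h_i = expected steps to first reach 0 from state i.
Boundary: h_0 = 0.
First-step equations for the other states:
  h_1 = 1 + 1/4*h_0 + 5/8*h_1 + 1/8*h_2
  h_2 = 1 + 3/8*h_0 + 1/4*h_1 + 3/8*h_2

Substituting h_0 = 0 and rearranging gives the linear system (I - Q) h = 1:
  [3/8, -1/8] . (h_1, h_2) = 1
  [-1/4, 5/8] . (h_1, h_2) = 1

Solving yields:
  h_1 = 48/13
  h_2 = 40/13

Starting state is 2, so the expected hitting time is h_2 = 40/13.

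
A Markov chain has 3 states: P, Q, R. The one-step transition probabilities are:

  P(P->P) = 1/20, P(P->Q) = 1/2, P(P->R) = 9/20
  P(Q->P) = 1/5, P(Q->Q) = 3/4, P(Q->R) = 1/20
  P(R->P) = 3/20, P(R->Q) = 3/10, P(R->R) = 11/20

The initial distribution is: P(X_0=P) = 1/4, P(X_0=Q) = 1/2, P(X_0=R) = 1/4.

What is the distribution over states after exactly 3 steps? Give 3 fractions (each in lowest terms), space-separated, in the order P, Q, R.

Propagating the distribution step by step (d_{t+1} = d_t * P):
d_0 = (P=1/4, Q=1/2, R=1/4)
  d_1[P] = 1/4*1/20 + 1/2*1/5 + 1/4*3/20 = 3/20
  d_1[Q] = 1/4*1/2 + 1/2*3/4 + 1/4*3/10 = 23/40
  d_1[R] = 1/4*9/20 + 1/2*1/20 + 1/4*11/20 = 11/40
d_1 = (P=3/20, Q=23/40, R=11/40)
  d_2[P] = 3/20*1/20 + 23/40*1/5 + 11/40*3/20 = 131/800
  d_2[Q] = 3/20*1/2 + 23/40*3/4 + 11/40*3/10 = 471/800
  d_2[R] = 3/20*9/20 + 23/40*1/20 + 11/40*11/20 = 99/400
d_2 = (P=131/800, Q=471/800, R=99/400)
  d_3[P] = 131/800*1/20 + 471/800*1/5 + 99/400*3/20 = 2609/16000
  d_3[Q] = 131/800*1/2 + 471/800*3/4 + 99/400*3/10 = 9563/16000
  d_3[R] = 131/800*9/20 + 471/800*1/20 + 99/400*11/20 = 957/4000
d_3 = (P=2609/16000, Q=9563/16000, R=957/4000)

Answer: 2609/16000 9563/16000 957/4000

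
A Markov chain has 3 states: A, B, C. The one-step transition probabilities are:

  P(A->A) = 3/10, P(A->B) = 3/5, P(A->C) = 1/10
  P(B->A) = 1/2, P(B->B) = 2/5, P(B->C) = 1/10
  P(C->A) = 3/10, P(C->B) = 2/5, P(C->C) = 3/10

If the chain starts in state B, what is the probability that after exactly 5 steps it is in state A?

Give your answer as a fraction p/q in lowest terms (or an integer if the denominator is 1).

Computing P^5 by repeated multiplication:
P^1 =
  A: [3/10, 3/5, 1/10]
  B: [1/2, 2/5, 1/10]
  C: [3/10, 2/5, 3/10]
P^2 =
  A: [21/50, 23/50, 3/25]
  B: [19/50, 1/2, 3/25]
  C: [19/50, 23/50, 4/25]
P^3 =
  A: [49/125, 121/250, 31/250]
  B: [2/5, 119/250, 31/250]
  C: [49/125, 119/250, 33/250]
P^4 =
  A: [248/625, 299/625, 78/625]
  B: [247/625, 12/25, 78/625]
  C: [247/625, 299/625, 79/625]
P^5 =
  A: [2473/6250, 1498/3125, 781/6250]
  B: [99/250, 1497/3125, 781/6250]
  C: [2473/6250, 1497/3125, 783/6250]

(P^5)[B -> A] = 99/250

Answer: 99/250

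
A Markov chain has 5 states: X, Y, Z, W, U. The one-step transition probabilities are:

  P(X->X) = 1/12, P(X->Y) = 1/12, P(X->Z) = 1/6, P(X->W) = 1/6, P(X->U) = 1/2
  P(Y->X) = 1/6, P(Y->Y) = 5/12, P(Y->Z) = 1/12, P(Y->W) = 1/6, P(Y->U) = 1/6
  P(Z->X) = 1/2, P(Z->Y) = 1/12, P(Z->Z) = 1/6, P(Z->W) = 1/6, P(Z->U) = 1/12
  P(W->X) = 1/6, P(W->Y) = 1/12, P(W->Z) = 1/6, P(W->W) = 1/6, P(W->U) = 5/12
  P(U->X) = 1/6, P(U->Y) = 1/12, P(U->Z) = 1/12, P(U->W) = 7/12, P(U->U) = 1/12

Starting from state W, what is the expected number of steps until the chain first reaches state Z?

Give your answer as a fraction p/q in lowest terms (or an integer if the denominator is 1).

Let h_i = expected steps to first reach Z from state i.
Boundary: h_Z = 0.
First-step equations for the other states:
  h_X = 1 + 1/12*h_X + 1/12*h_Y + 1/6*h_Z + 1/6*h_W + 1/2*h_U
  h_Y = 1 + 1/6*h_X + 5/12*h_Y + 1/12*h_Z + 1/6*h_W + 1/6*h_U
  h_W = 1 + 1/6*h_X + 1/12*h_Y + 1/6*h_Z + 1/6*h_W + 5/12*h_U
  h_U = 1 + 1/6*h_X + 1/12*h_Y + 1/12*h_Z + 7/12*h_W + 1/12*h_U

Substituting h_Z = 0 and rearranging gives the linear system (I - Q) h = 1:
  [11/12, -1/12, -1/6, -1/2] . (h_X, h_Y, h_W, h_U) = 1
  [-1/6, 7/12, -1/6, -1/6] . (h_X, h_Y, h_W, h_U) = 1
  [-1/6, -1/12, 5/6, -5/12] . (h_X, h_Y, h_W, h_U) = 1
  [-1/6, -1/12, -7/12, 11/12] . (h_X, h_Y, h_W, h_U) = 1

Solving yields:
  h_X = 20064/2623
  h_Y = 21996/2623
  h_W = 19968/2623
  h_U = 21216/2623

Starting state is W, so the expected hitting time is h_W = 19968/2623.

Answer: 19968/2623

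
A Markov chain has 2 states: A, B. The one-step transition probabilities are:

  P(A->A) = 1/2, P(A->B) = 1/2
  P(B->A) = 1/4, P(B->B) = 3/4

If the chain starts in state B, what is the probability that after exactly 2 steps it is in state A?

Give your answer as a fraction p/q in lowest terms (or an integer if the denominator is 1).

Answer: 5/16

Derivation:
Computing P^2 by repeated multiplication:
P^1 =
  A: [1/2, 1/2]
  B: [1/4, 3/4]
P^2 =
  A: [3/8, 5/8]
  B: [5/16, 11/16]

(P^2)[B -> A] = 5/16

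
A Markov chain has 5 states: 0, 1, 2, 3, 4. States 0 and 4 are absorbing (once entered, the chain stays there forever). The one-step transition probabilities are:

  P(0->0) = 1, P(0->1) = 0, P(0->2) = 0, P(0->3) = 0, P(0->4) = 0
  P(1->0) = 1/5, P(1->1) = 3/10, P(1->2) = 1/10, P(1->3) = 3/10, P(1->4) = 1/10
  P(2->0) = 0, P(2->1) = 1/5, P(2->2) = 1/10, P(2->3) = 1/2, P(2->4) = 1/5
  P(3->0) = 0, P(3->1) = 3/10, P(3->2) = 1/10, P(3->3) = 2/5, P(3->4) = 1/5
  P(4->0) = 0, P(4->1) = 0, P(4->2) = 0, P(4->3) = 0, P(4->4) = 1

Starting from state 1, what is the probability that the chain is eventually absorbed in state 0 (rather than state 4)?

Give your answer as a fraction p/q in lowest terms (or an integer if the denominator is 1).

Answer: 98/229

Derivation:
Let a_i = P(absorbed in 0 | start in state i).
Boundary conditions: a_0 = 1, a_4 = 0.
For each transient state i, a_i = sum_j P(i->j) * a_j:
  a_1 = 1/5*a_0 + 3/10*a_1 + 1/10*a_2 + 3/10*a_3 + 1/10*a_4
  a_2 = 0*a_0 + 1/5*a_1 + 1/10*a_2 + 1/2*a_3 + 1/5*a_4
  a_3 = 0*a_0 + 3/10*a_1 + 1/10*a_2 + 2/5*a_3 + 1/5*a_4

Substituting a_0 = 1 and a_4 = 0, rearrange to (I - Q) a = r where r[i] = P(i -> 0):
  [7/10, -1/10, -3/10] . (a_1, a_2, a_3) = 1/5
  [-1/5, 9/10, -1/2] . (a_1, a_2, a_3) = 0
  [-3/10, -1/10, 3/5] . (a_1, a_2, a_3) = 0

Solving yields:
  a_1 = 98/229
  a_2 = 54/229
  a_3 = 58/229

Starting state is 1, so the absorption probability is a_1 = 98/229.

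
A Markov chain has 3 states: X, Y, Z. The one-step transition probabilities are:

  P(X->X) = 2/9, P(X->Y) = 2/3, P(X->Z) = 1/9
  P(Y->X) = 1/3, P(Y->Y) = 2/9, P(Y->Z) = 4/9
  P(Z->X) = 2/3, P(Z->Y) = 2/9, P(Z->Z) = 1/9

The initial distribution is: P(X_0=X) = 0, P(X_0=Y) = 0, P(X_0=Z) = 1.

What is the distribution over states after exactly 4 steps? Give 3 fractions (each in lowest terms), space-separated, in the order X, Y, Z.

Answer: 848/2187 838/2187 167/729

Derivation:
Propagating the distribution step by step (d_{t+1} = d_t * P):
d_0 = (X=0, Y=0, Z=1)
  d_1[X] = 0*2/9 + 0*1/3 + 1*2/3 = 2/3
  d_1[Y] = 0*2/3 + 0*2/9 + 1*2/9 = 2/9
  d_1[Z] = 0*1/9 + 0*4/9 + 1*1/9 = 1/9
d_1 = (X=2/3, Y=2/9, Z=1/9)
  d_2[X] = 2/3*2/9 + 2/9*1/3 + 1/9*2/3 = 8/27
  d_2[Y] = 2/3*2/3 + 2/9*2/9 + 1/9*2/9 = 14/27
  d_2[Z] = 2/3*1/9 + 2/9*4/9 + 1/9*1/9 = 5/27
d_2 = (X=8/27, Y=14/27, Z=5/27)
  d_3[X] = 8/27*2/9 + 14/27*1/3 + 5/27*2/3 = 88/243
  d_3[Y] = 8/27*2/3 + 14/27*2/9 + 5/27*2/9 = 86/243
  d_3[Z] = 8/27*1/9 + 14/27*4/9 + 5/27*1/9 = 23/81
d_3 = (X=88/243, Y=86/243, Z=23/81)
  d_4[X] = 88/243*2/9 + 86/243*1/3 + 23/81*2/3 = 848/2187
  d_4[Y] = 88/243*2/3 + 86/243*2/9 + 23/81*2/9 = 838/2187
  d_4[Z] = 88/243*1/9 + 86/243*4/9 + 23/81*1/9 = 167/729
d_4 = (X=848/2187, Y=838/2187, Z=167/729)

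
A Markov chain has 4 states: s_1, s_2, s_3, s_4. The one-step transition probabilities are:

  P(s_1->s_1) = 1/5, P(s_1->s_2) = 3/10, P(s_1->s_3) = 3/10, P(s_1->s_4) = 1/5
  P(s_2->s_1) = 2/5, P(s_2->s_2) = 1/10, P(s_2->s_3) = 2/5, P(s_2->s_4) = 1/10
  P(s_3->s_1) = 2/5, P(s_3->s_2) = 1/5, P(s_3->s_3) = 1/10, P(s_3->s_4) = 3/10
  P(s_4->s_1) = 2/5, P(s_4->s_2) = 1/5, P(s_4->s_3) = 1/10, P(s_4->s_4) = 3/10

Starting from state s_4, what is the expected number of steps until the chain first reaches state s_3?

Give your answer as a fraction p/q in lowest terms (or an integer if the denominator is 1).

Let h_i = expected steps to first reach s_3 from state i.
Boundary: h_s_3 = 0.
First-step equations for the other states:
  h_s_1 = 1 + 1/5*h_s_1 + 3/10*h_s_2 + 3/10*h_s_3 + 1/5*h_s_4
  h_s_2 = 1 + 2/5*h_s_1 + 1/10*h_s_2 + 2/5*h_s_3 + 1/10*h_s_4
  h_s_4 = 1 + 2/5*h_s_1 + 1/5*h_s_2 + 1/10*h_s_3 + 3/10*h_s_4

Substituting h_s_3 = 0 and rearranging gives the linear system (I - Q) h = 1:
  [4/5, -3/10, -1/5] . (h_s_1, h_s_2, h_s_4) = 1
  [-2/5, 9/10, -1/10] . (h_s_1, h_s_2, h_s_4) = 1
  [-2/5, -1/5, 7/10] . (h_s_1, h_s_2, h_s_4) = 1

Solving yields:
  h_s_1 = 535/152
  h_s_2 = 60/19
  h_s_4 = 165/38

Starting state is s_4, so the expected hitting time is h_s_4 = 165/38.

Answer: 165/38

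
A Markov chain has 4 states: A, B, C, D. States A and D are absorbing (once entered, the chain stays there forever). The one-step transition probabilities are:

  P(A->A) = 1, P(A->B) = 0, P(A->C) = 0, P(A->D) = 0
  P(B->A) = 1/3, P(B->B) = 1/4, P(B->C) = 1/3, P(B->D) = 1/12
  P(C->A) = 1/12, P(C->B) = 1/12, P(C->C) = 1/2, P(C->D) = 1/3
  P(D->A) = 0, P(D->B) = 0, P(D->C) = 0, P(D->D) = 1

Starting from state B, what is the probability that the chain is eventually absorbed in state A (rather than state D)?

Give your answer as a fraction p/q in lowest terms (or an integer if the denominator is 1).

Let a_i = P(absorbed in A | start in state i).
Boundary conditions: a_A = 1, a_D = 0.
For each transient state i, a_i = sum_j P(i->j) * a_j:
  a_B = 1/3*a_A + 1/4*a_B + 1/3*a_C + 1/12*a_D
  a_C = 1/12*a_A + 1/12*a_B + 1/2*a_C + 1/3*a_D

Substituting a_A = 1 and a_D = 0, rearrange to (I - Q) a = r where r[i] = P(i -> A):
  [3/4, -1/3] . (a_B, a_C) = 1/3
  [-1/12, 1/2] . (a_B, a_C) = 1/12

Solving yields:
  a_B = 14/25
  a_C = 13/50

Starting state is B, so the absorption probability is a_B = 14/25.

Answer: 14/25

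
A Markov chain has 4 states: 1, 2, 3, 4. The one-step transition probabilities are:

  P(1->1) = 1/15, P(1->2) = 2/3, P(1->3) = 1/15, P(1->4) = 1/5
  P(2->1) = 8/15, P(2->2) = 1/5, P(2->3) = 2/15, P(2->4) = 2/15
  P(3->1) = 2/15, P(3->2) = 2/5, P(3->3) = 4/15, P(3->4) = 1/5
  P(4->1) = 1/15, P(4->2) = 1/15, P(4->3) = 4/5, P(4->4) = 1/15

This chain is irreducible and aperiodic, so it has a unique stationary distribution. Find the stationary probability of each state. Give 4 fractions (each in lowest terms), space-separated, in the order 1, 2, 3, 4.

Answer: 269/1101 379/1101 281/1101 172/1101

Derivation:
The stationary distribution satisfies pi = pi * P, i.e.:
  pi_1 = 1/15*pi_1 + 8/15*pi_2 + 2/15*pi_3 + 1/15*pi_4
  pi_2 = 2/3*pi_1 + 1/5*pi_2 + 2/5*pi_3 + 1/15*pi_4
  pi_3 = 1/15*pi_1 + 2/15*pi_2 + 4/15*pi_3 + 4/5*pi_4
  pi_4 = 1/5*pi_1 + 2/15*pi_2 + 1/5*pi_3 + 1/15*pi_4
with normalization: pi_1 + pi_2 + pi_3 + pi_4 = 1.

Using the first 3 balance equations plus normalization, the linear system A*pi = b is:
  [-14/15, 8/15, 2/15, 1/15] . pi = 0
  [2/3, -4/5, 2/5, 1/15] . pi = 0
  [1/15, 2/15, -11/15, 4/5] . pi = 0
  [1, 1, 1, 1] . pi = 1

Solving yields:
  pi_1 = 269/1101
  pi_2 = 379/1101
  pi_3 = 281/1101
  pi_4 = 172/1101

Verification (pi * P):
  269/1101*1/15 + 379/1101*8/15 + 281/1101*2/15 + 172/1101*1/15 = 269/1101 = pi_1  (ok)
  269/1101*2/3 + 379/1101*1/5 + 281/1101*2/5 + 172/1101*1/15 = 379/1101 = pi_2  (ok)
  269/1101*1/15 + 379/1101*2/15 + 281/1101*4/15 + 172/1101*4/5 = 281/1101 = pi_3  (ok)
  269/1101*1/5 + 379/1101*2/15 + 281/1101*1/5 + 172/1101*1/15 = 172/1101 = pi_4  (ok)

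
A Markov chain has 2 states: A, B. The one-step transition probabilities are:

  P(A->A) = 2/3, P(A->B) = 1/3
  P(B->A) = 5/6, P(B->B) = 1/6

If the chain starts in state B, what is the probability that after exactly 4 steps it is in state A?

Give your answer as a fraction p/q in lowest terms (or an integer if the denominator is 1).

Computing P^4 by repeated multiplication:
P^1 =
  A: [2/3, 1/3]
  B: [5/6, 1/6]
P^2 =
  A: [13/18, 5/18]
  B: [25/36, 11/36]
P^3 =
  A: [77/108, 31/108]
  B: [155/216, 61/216]
P^4 =
  A: [463/648, 185/648]
  B: [925/1296, 371/1296]

(P^4)[B -> A] = 925/1296

Answer: 925/1296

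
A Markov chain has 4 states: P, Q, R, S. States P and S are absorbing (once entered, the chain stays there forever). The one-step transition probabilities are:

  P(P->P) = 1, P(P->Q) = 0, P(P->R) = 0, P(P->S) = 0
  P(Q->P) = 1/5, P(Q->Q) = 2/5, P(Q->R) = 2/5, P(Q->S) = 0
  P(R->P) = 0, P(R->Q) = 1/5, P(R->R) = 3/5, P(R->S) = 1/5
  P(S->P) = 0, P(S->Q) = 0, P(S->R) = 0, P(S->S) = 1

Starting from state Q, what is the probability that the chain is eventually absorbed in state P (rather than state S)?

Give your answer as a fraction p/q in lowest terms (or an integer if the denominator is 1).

Answer: 1/2

Derivation:
Let a_i = P(absorbed in P | start in state i).
Boundary conditions: a_P = 1, a_S = 0.
For each transient state i, a_i = sum_j P(i->j) * a_j:
  a_Q = 1/5*a_P + 2/5*a_Q + 2/5*a_R + 0*a_S
  a_R = 0*a_P + 1/5*a_Q + 3/5*a_R + 1/5*a_S

Substituting a_P = 1 and a_S = 0, rearrange to (I - Q) a = r where r[i] = P(i -> P):
  [3/5, -2/5] . (a_Q, a_R) = 1/5
  [-1/5, 2/5] . (a_Q, a_R) = 0

Solving yields:
  a_Q = 1/2
  a_R = 1/4

Starting state is Q, so the absorption probability is a_Q = 1/2.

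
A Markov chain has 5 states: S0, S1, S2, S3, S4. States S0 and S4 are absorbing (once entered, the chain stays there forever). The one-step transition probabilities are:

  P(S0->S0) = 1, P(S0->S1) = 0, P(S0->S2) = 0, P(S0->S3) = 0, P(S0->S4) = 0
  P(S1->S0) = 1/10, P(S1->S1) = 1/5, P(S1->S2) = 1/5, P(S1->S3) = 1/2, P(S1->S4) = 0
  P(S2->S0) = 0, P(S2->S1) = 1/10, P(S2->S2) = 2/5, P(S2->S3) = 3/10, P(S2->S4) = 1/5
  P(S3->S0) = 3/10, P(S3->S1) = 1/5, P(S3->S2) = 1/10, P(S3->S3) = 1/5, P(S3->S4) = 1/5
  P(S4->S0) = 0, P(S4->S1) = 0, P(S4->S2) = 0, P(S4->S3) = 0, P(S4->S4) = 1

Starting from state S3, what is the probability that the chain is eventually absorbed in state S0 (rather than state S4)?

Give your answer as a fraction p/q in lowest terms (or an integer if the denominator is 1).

Let a_i = P(absorbed in S0 | start in state i).
Boundary conditions: a_S0 = 1, a_S4 = 0.
For each transient state i, a_i = sum_j P(i->j) * a_j:
  a_S1 = 1/10*a_S0 + 1/5*a_S1 + 1/5*a_S2 + 1/2*a_S3 + 0*a_S4
  a_S2 = 0*a_S0 + 1/10*a_S1 + 2/5*a_S2 + 3/10*a_S3 + 1/5*a_S4
  a_S3 = 3/10*a_S0 + 1/5*a_S1 + 1/10*a_S2 + 1/5*a_S3 + 1/5*a_S4

Substituting a_S0 = 1 and a_S4 = 0, rearrange to (I - Q) a = r where r[i] = P(i -> S0):
  [4/5, -1/5, -1/2] . (a_S1, a_S2, a_S3) = 1/10
  [-1/10, 3/5, -3/10] . (a_S1, a_S2, a_S3) = 0
  [-1/5, -1/10, 4/5] . (a_S1, a_S2, a_S3) = 3/10

Solving yields:
  a_S1 = 51/89
  a_S2 = 101/267
  a_S3 = 151/267

Starting state is S3, so the absorption probability is a_S3 = 151/267.

Answer: 151/267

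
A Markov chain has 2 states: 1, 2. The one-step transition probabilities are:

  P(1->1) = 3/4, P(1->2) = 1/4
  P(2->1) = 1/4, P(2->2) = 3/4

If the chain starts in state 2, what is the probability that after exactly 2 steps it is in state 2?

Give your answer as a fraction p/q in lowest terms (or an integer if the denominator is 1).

Answer: 5/8

Derivation:
Computing P^2 by repeated multiplication:
P^1 =
  1: [3/4, 1/4]
  2: [1/4, 3/4]
P^2 =
  1: [5/8, 3/8]
  2: [3/8, 5/8]

(P^2)[2 -> 2] = 5/8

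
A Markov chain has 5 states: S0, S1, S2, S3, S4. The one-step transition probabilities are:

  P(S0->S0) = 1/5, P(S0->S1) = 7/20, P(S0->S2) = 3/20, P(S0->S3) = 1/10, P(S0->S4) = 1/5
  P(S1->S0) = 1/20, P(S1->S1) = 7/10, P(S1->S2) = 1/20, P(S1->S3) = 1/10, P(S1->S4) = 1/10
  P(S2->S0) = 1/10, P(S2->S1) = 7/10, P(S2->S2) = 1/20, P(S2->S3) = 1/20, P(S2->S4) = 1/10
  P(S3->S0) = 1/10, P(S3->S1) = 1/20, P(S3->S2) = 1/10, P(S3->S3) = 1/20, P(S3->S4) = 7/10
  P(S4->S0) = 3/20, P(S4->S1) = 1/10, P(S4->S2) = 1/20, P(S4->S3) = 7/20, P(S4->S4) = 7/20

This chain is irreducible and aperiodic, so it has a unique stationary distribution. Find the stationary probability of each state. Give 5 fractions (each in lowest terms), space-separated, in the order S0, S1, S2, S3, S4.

Answer: 8815/84629 33672/84629 5777/84629 13281/84629 23084/84629

Derivation:
The stationary distribution satisfies pi = pi * P, i.e.:
  pi_S0 = 1/5*pi_S0 + 1/20*pi_S1 + 1/10*pi_S2 + 1/10*pi_S3 + 3/20*pi_S4
  pi_S1 = 7/20*pi_S0 + 7/10*pi_S1 + 7/10*pi_S2 + 1/20*pi_S3 + 1/10*pi_S4
  pi_S2 = 3/20*pi_S0 + 1/20*pi_S1 + 1/20*pi_S2 + 1/10*pi_S3 + 1/20*pi_S4
  pi_S3 = 1/10*pi_S0 + 1/10*pi_S1 + 1/20*pi_S2 + 1/20*pi_S3 + 7/20*pi_S4
  pi_S4 = 1/5*pi_S0 + 1/10*pi_S1 + 1/10*pi_S2 + 7/10*pi_S3 + 7/20*pi_S4
with normalization: pi_S0 + pi_S1 + pi_S2 + pi_S3 + pi_S4 = 1.

Using the first 4 balance equations plus normalization, the linear system A*pi = b is:
  [-4/5, 1/20, 1/10, 1/10, 3/20] . pi = 0
  [7/20, -3/10, 7/10, 1/20, 1/10] . pi = 0
  [3/20, 1/20, -19/20, 1/10, 1/20] . pi = 0
  [1/10, 1/10, 1/20, -19/20, 7/20] . pi = 0
  [1, 1, 1, 1, 1] . pi = 1

Solving yields:
  pi_S0 = 8815/84629
  pi_S1 = 33672/84629
  pi_S2 = 5777/84629
  pi_S3 = 13281/84629
  pi_S4 = 23084/84629

Verification (pi * P):
  8815/84629*1/5 + 33672/84629*1/20 + 5777/84629*1/10 + 13281/84629*1/10 + 23084/84629*3/20 = 8815/84629 = pi_S0  (ok)
  8815/84629*7/20 + 33672/84629*7/10 + 5777/84629*7/10 + 13281/84629*1/20 + 23084/84629*1/10 = 33672/84629 = pi_S1  (ok)
  8815/84629*3/20 + 33672/84629*1/20 + 5777/84629*1/20 + 13281/84629*1/10 + 23084/84629*1/20 = 5777/84629 = pi_S2  (ok)
  8815/84629*1/10 + 33672/84629*1/10 + 5777/84629*1/20 + 13281/84629*1/20 + 23084/84629*7/20 = 13281/84629 = pi_S3  (ok)
  8815/84629*1/5 + 33672/84629*1/10 + 5777/84629*1/10 + 13281/84629*7/10 + 23084/84629*7/20 = 23084/84629 = pi_S4  (ok)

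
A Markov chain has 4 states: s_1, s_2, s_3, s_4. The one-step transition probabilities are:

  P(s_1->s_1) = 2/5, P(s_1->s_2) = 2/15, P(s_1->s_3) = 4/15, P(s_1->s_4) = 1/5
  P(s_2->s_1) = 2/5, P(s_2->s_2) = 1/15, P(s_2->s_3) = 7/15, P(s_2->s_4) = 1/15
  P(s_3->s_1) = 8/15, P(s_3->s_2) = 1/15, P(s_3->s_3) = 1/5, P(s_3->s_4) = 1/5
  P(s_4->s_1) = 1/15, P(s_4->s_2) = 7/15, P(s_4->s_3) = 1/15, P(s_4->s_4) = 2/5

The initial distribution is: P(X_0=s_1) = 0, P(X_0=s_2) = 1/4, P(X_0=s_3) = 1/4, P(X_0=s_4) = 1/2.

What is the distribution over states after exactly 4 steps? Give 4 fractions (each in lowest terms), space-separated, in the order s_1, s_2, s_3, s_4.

Propagating the distribution step by step (d_{t+1} = d_t * P):
d_0 = (s_1=0, s_2=1/4, s_3=1/4, s_4=1/2)
  d_1[s_1] = 0*2/5 + 1/4*2/5 + 1/4*8/15 + 1/2*1/15 = 4/15
  d_1[s_2] = 0*2/15 + 1/4*1/15 + 1/4*1/15 + 1/2*7/15 = 4/15
  d_1[s_3] = 0*4/15 + 1/4*7/15 + 1/4*1/5 + 1/2*1/15 = 1/5
  d_1[s_4] = 0*1/5 + 1/4*1/15 + 1/4*1/5 + 1/2*2/5 = 4/15
d_1 = (s_1=4/15, s_2=4/15, s_3=1/5, s_4=4/15)
  d_2[s_1] = 4/15*2/5 + 4/15*2/5 + 1/5*8/15 + 4/15*1/15 = 76/225
  d_2[s_2] = 4/15*2/15 + 4/15*1/15 + 1/5*1/15 + 4/15*7/15 = 43/225
  d_2[s_3] = 4/15*4/15 + 4/15*7/15 + 1/5*1/5 + 4/15*1/15 = 19/75
  d_2[s_4] = 4/15*1/5 + 4/15*1/15 + 1/5*1/5 + 4/15*2/5 = 49/225
d_2 = (s_1=76/225, s_2=43/225, s_3=19/75, s_4=49/225)
  d_3[s_1] = 76/225*2/5 + 43/225*2/5 + 19/75*8/15 + 49/225*1/15 = 1219/3375
  d_3[s_2] = 76/225*2/15 + 43/225*1/15 + 19/75*1/15 + 49/225*7/15 = 119/675
  d_3[s_3] = 76/225*4/15 + 43/225*7/15 + 19/75*1/5 + 49/225*1/15 = 11/45
  d_3[s_4] = 76/225*1/5 + 43/225*1/15 + 19/75*1/5 + 49/225*2/5 = 736/3375
d_3 = (s_1=1219/3375, s_2=119/675, s_3=11/45, s_4=736/3375)
  d_4[s_1] = 1219/3375*2/5 + 119/675*2/5 + 11/45*8/15 + 736/3375*1/15 = 3644/10125
  d_4[s_2] = 1219/3375*2/15 + 119/675*1/15 + 11/45*1/15 + 736/3375*7/15 = 1802/10125
  d_4[s_3] = 1219/3375*4/15 + 119/675*7/15 + 11/45*1/5 + 736/3375*1/15 = 4084/16875
  d_4[s_4] = 1219/3375*1/5 + 119/675*1/15 + 11/45*1/5 + 736/3375*2/5 = 11143/50625
d_4 = (s_1=3644/10125, s_2=1802/10125, s_3=4084/16875, s_4=11143/50625)

Answer: 3644/10125 1802/10125 4084/16875 11143/50625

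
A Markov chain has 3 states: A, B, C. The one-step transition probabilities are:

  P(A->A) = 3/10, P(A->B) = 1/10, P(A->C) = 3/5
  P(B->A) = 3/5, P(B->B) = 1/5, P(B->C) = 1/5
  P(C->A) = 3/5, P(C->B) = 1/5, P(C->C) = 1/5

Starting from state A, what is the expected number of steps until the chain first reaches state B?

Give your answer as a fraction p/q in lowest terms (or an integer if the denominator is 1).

Answer: 7

Derivation:
Let h_i = expected steps to first reach B from state i.
Boundary: h_B = 0.
First-step equations for the other states:
  h_A = 1 + 3/10*h_A + 1/10*h_B + 3/5*h_C
  h_C = 1 + 3/5*h_A + 1/5*h_B + 1/5*h_C

Substituting h_B = 0 and rearranging gives the linear system (I - Q) h = 1:
  [7/10, -3/5] . (h_A, h_C) = 1
  [-3/5, 4/5] . (h_A, h_C) = 1

Solving yields:
  h_A = 7
  h_C = 13/2

Starting state is A, so the expected hitting time is h_A = 7.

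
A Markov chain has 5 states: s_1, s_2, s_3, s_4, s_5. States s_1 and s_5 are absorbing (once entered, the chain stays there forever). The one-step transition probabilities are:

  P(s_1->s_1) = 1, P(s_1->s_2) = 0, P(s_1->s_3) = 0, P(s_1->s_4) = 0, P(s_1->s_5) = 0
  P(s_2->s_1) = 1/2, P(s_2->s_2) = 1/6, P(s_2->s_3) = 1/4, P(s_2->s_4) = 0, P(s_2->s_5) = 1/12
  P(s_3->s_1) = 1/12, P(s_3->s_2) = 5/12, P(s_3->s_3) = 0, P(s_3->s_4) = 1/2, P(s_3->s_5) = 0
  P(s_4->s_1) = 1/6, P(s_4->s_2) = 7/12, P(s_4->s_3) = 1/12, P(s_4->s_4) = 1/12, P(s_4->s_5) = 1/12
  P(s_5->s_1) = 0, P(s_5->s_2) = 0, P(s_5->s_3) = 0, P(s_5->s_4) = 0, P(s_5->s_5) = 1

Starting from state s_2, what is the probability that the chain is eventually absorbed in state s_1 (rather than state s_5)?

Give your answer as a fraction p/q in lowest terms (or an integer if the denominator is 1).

Let a_i = P(absorbed in s_1 | start in state i).
Boundary conditions: a_s_1 = 1, a_s_5 = 0.
For each transient state i, a_i = sum_j P(i->j) * a_j:
  a_s_2 = 1/2*a_s_1 + 1/6*a_s_2 + 1/4*a_s_3 + 0*a_s_4 + 1/12*a_s_5
  a_s_3 = 1/12*a_s_1 + 5/12*a_s_2 + 0*a_s_3 + 1/2*a_s_4 + 0*a_s_5
  a_s_4 = 1/6*a_s_1 + 7/12*a_s_2 + 1/12*a_s_3 + 1/12*a_s_4 + 1/12*a_s_5

Substituting a_s_1 = 1 and a_s_5 = 0, rearrange to (I - Q) a = r where r[i] = P(i -> s_1):
  [5/6, -1/4, 0] . (a_s_2, a_s_3, a_s_4) = 1/2
  [-5/12, 1, -1/2] . (a_s_2, a_s_3, a_s_4) = 1/12
  [-7/12, -1/12, 11/12] . (a_s_2, a_s_3, a_s_4) = 1/6

Solving yields:
  a_s_2 = 275/323
  a_s_3 = 812/969
  a_s_4 = 775/969

Starting state is s_2, so the absorption probability is a_s_2 = 275/323.

Answer: 275/323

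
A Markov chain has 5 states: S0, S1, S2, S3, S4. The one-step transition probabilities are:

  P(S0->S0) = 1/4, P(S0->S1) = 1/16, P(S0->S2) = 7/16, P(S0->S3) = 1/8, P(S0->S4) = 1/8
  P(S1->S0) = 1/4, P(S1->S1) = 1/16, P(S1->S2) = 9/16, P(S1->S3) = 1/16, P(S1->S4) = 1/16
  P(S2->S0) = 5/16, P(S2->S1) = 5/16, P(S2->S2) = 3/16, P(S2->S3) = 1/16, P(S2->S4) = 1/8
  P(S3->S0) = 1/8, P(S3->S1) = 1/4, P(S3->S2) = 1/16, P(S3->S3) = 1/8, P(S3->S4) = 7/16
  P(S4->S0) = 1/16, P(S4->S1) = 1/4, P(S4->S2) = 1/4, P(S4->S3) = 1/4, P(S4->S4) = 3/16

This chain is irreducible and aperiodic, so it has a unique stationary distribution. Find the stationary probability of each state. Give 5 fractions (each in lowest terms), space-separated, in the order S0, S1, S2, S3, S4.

The stationary distribution satisfies pi = pi * P, i.e.:
  pi_S0 = 1/4*pi_S0 + 1/4*pi_S1 + 5/16*pi_S2 + 1/8*pi_S3 + 1/16*pi_S4
  pi_S1 = 1/16*pi_S0 + 1/16*pi_S1 + 5/16*pi_S2 + 1/4*pi_S3 + 1/4*pi_S4
  pi_S2 = 7/16*pi_S0 + 9/16*pi_S1 + 3/16*pi_S2 + 1/16*pi_S3 + 1/4*pi_S4
  pi_S3 = 1/8*pi_S0 + 1/16*pi_S1 + 1/16*pi_S2 + 1/8*pi_S3 + 1/4*pi_S4
  pi_S4 = 1/8*pi_S0 + 1/16*pi_S1 + 1/8*pi_S2 + 7/16*pi_S3 + 3/16*pi_S4
with normalization: pi_S0 + pi_S1 + pi_S2 + pi_S3 + pi_S4 = 1.

Using the first 4 balance equations plus normalization, the linear system A*pi = b is:
  [-3/4, 1/4, 5/16, 1/8, 1/16] . pi = 0
  [1/16, -15/16, 5/16, 1/4, 1/4] . pi = 0
  [7/16, 9/16, -13/16, 1/16, 1/4] . pi = 0
  [1/8, 1/16, 1/16, -7/8, 1/4] . pi = 0
  [1, 1, 1, 1, 1] . pi = 1

Solving yields:
  pi_S0 = 1800/7979
  pi_S1 = 4579/23937
  pi_S2 = 7453/23937
  pi_S3 = 2714/23937
  pi_S4 = 3791/23937

Verification (pi * P):
  1800/7979*1/4 + 4579/23937*1/4 + 7453/23937*5/16 + 2714/23937*1/8 + 3791/23937*1/16 = 1800/7979 = pi_S0  (ok)
  1800/7979*1/16 + 4579/23937*1/16 + 7453/23937*5/16 + 2714/23937*1/4 + 3791/23937*1/4 = 4579/23937 = pi_S1  (ok)
  1800/7979*7/16 + 4579/23937*9/16 + 7453/23937*3/16 + 2714/23937*1/16 + 3791/23937*1/4 = 7453/23937 = pi_S2  (ok)
  1800/7979*1/8 + 4579/23937*1/16 + 7453/23937*1/16 + 2714/23937*1/8 + 3791/23937*1/4 = 2714/23937 = pi_S3  (ok)
  1800/7979*1/8 + 4579/23937*1/16 + 7453/23937*1/8 + 2714/23937*7/16 + 3791/23937*3/16 = 3791/23937 = pi_S4  (ok)

Answer: 1800/7979 4579/23937 7453/23937 2714/23937 3791/23937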